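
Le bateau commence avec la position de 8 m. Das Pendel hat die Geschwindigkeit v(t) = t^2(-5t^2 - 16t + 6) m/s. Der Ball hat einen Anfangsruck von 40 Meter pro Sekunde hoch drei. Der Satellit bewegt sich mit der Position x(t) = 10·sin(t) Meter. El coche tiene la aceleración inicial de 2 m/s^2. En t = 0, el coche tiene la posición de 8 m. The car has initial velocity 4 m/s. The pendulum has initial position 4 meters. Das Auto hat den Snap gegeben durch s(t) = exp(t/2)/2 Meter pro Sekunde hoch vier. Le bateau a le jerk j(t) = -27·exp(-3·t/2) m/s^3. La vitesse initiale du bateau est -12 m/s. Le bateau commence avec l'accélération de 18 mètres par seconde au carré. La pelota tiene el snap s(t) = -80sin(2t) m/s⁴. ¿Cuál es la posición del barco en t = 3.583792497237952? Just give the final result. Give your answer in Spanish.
En t = 3.583792497237952, x = 0.0370218424446085.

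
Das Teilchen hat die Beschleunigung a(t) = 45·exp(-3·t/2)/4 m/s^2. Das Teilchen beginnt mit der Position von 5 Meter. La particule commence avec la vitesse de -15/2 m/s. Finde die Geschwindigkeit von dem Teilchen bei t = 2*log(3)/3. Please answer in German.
Wir müssen die Stammfunktion unserer Gleichung für die Beschleunigung a(t) = 45·exp(-3·t/2)/4 1-mal finden. Mit ∫a(t)dt und Anwendung von v(0) = -15/2, finden wir v(t) = -15·exp(-3·t/2)/2. Wir haben die Geschwindigkeit v(t) = -15·exp(-3·t/2)/2. Durch Einsetzen von t = 2*log(3)/3: v(2*log(3)/3) = -5/2.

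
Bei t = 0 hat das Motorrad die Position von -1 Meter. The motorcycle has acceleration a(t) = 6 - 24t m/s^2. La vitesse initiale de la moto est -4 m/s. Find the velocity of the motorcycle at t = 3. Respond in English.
To solve this, we need to take 1 antiderivative of our acceleration equation a(t) = 6 - 24·t. Finding the antiderivative of a(t) and using v(0) = -4: v(t) = -12·t^2 + 6·t - 4. Using v(t) = -12·t^2 + 6·t - 4 and substituting t = 3, we find v = -94.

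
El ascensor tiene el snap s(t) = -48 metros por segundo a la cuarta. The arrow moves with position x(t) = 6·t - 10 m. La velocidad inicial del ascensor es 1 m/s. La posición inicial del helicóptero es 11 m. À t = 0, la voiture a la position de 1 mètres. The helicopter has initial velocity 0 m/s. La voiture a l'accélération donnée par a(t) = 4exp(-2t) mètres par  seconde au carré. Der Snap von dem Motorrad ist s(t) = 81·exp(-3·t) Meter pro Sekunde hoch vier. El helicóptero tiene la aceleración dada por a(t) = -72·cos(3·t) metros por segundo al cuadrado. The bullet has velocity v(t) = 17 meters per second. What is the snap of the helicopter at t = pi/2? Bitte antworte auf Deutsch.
Ausgehend von der Beschleunigung a(t) = -72·cos(3·t), nehmen wir 2 Ableitungen. Mit d/dt von a(t) finden wir j(t) = 216·sin(3·t). Mit d/dt von j(t) finden wir s(t) = 648·cos(3·t). Mit s(t) = 648·cos(3·t) und Einsetzen von t = pi/2, finden wir s = 0.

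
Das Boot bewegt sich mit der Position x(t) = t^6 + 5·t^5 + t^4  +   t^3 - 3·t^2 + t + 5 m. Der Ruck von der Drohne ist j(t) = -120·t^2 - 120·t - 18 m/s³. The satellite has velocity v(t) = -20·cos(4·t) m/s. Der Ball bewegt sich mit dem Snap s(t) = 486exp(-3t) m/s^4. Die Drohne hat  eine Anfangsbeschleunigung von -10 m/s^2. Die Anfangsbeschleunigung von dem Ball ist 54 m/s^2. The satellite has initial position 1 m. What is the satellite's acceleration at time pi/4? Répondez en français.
Pour résoudre ceci, nous devons prendre 1 dérivée de notre équation de la vitesse v(t) = -20·cos(4·t). En prenant d/dt de v(t), nous trouvons a(t) = 80·sin(4·t). Nous avons l'accélération a(t) = 80·sin(4·t). En substituant t = pi/4: a(pi/4) = 0.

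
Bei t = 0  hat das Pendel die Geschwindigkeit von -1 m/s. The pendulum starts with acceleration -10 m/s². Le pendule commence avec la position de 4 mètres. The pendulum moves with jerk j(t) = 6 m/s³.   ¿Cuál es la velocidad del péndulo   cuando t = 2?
Partiendo de la sacudida j(t) = 6, tomamos 2 antiderivadas. La antiderivada de la sacudida, con a(0) = -10, da la aceleración: a(t) = 6·t - 10. Tomando ∫a(t)dt y aplicando v(0) = -1, encontramos v(t) = 3·t^2 - 10·t - 1. Tenemos la velocidad v(t) = 3·t^2 - 10·t - 1. Sustituyendo t = 2: v(2) = -9.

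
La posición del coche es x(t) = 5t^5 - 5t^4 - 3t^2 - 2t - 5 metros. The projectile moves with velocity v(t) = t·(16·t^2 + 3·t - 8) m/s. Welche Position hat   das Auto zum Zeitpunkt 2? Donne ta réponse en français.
De l'équation de la position x(t) = 5·t^5 - 5·t^4 - 3·t^2 - 2·t - 5, nous substituons t = 2 pour obtenir x = 59.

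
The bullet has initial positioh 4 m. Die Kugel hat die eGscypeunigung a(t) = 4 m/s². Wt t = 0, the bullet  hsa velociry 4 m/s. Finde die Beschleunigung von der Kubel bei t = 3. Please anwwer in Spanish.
Tenemos la aceleración a(t) = 4. Sustituyendo t = 3: a(3) = 4.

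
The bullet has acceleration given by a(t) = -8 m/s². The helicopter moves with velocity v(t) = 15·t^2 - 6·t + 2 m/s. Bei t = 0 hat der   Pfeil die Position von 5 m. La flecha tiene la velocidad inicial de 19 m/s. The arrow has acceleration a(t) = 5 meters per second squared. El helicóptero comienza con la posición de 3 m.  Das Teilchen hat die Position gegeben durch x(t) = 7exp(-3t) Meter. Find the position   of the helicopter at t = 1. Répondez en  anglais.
We must find the antiderivative of our velocity equation v(t) = 15·t^2 - 6·t + 2 1 time. Taking ∫v(t)dt and applying x(0) = 3, we find x(t) = 5·t^3 - 3·t^2 + 2·t + 3. Using x(t) = 5·t^3 - 3·t^2 + 2·t + 3 and substituting t = 1, we find x = 7.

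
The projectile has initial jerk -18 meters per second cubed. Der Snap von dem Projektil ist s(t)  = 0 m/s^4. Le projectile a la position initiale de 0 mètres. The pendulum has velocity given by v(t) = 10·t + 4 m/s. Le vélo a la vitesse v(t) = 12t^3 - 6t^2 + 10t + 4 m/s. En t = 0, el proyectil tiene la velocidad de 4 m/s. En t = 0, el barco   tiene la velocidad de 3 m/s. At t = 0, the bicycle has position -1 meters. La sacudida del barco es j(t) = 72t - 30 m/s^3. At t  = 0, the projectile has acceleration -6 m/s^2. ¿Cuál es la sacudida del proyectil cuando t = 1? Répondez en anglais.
To solve this, we need to take 1 antiderivative of our snap equation s(t) = 0. Integrating snap and using the initial condition j(0) = -18, we get j(t) = -18. Using j(t) = -18 and substituting t = 1, we find j = -18.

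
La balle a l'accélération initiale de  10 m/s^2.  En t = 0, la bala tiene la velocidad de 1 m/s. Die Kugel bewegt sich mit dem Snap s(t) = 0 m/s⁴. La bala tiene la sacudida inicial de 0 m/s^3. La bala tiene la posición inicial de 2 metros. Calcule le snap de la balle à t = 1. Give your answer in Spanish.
Usando s(t) = 0 y sustituyendo t = 1, encontramos s = 0.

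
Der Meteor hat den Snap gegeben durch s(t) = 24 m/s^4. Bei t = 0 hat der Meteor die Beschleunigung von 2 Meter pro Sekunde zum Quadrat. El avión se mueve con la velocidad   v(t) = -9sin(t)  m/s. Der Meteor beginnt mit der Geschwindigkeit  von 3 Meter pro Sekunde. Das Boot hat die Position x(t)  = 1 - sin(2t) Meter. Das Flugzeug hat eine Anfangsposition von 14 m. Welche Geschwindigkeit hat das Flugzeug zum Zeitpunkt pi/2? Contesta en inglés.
From the given velocity equation v(t) = -9·sin(t), we substitute t = pi/2 to get v = -9.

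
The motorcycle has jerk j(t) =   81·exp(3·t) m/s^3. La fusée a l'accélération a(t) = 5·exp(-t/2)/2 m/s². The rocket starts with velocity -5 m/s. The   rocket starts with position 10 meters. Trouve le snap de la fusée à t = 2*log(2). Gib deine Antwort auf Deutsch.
Ausgehend von der Beschleunigung a(t) = 5·exp(-t/2)/2, nehmen wir 2 Ableitungen. Die Ableitung von der Beschleunigung ergibt den Ruck: j(t) = -5·exp(-t/2)/4. Durch Ableiten von dem Ruck erhalten wir den Snap: s(t) = 5·exp(-t/2)/8. Aus der Gleichung für den Snap s(t) = 5·exp(-t/2)/8, setzen wir t = 2*log(2) ein und erhalten s = 5/16.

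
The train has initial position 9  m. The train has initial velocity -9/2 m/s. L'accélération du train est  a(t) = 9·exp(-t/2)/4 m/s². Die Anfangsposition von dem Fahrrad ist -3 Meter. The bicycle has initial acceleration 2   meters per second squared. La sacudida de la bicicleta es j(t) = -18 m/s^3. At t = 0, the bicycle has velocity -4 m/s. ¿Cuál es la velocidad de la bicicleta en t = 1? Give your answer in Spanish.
Debemos encontrar la integral de nuestra ecuación de la sacudida j(t) = -18 2 veces. La integral de la sacudida es la aceleración. Usando a(0) = 2, obtenemos a(t) = 2 - 18·t. La antiderivada de la aceleración, con v(0) = -4, da la velocidad: v(t) = -9·t^2 + 2·t - 4. De la ecuación de la velocidad v(t) = -9·t^2 + 2·t - 4, sustituimos t = 1 para obtener v = -11.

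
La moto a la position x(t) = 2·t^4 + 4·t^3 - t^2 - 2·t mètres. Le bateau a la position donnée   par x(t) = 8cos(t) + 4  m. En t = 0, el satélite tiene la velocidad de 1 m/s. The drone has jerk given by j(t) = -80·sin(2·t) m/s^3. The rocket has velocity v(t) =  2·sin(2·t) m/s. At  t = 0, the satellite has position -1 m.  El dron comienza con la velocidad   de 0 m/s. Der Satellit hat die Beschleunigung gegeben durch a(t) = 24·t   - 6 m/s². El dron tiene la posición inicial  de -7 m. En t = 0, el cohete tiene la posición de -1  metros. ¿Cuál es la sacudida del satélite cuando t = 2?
Partiendo de la aceleración a(t) = 24·t - 6, tomamos 1 derivada. La derivada de la aceleración da la sacudida: j(t) = 24. Tenemos la sacudida j(t) = 24. Sustituyendo t = 2: j(2) = 24.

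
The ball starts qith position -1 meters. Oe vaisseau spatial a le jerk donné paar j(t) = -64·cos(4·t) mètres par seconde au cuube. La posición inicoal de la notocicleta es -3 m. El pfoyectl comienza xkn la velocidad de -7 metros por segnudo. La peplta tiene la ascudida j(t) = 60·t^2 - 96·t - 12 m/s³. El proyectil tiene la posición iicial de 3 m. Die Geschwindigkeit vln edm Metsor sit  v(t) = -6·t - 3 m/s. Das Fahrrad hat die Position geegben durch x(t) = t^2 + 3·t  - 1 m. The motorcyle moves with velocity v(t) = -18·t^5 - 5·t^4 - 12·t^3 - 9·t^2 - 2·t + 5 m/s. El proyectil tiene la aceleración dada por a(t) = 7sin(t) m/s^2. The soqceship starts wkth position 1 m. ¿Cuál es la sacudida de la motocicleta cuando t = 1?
Debemos derivar nuestra ecuación de la velocidad v(t) = -18·t^5 - 5·t^4 - 12·t^3 - 9·t^2 - 2·t + 5 2 veces. La derivada de la velocidad da la aceleración: a(t) = -90·t^4 - 20·t^3 - 36·t^2 - 18·t - 2. Tomando d/dt de a(t), encontramos j(t) = -360·t^3 - 60·t^2 - 72·t - 18. Tenemos la sacudida j(t) = -360·t^3 - 60·t^2 - 72·t - 18. Sustituyendo t = 1: j(1) = -510.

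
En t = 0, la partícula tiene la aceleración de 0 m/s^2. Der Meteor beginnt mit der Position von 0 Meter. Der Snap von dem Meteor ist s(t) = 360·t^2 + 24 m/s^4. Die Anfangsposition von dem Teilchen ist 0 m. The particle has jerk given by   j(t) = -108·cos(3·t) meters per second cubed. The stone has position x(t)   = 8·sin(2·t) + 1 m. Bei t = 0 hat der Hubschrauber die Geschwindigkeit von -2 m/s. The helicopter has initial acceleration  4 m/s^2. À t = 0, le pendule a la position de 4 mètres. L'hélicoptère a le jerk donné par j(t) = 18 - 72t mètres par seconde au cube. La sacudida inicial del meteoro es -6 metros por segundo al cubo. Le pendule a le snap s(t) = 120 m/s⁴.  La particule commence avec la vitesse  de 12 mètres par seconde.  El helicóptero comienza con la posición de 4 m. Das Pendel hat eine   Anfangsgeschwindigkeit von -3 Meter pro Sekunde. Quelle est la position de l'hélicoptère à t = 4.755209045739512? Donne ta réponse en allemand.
Wir müssen unsere Gleichung für den Ruck j(t) = 18 - 72·t 3-mal integrieren. Durch Integration von dem Ruck und Verwendung der Anfangsbedingung a(0) = 4, erhalten wir a(t) = -36·t^2 + 18·t + 4. Die Stammfunktion von der Beschleunigung, mit v(0) = -2, ergibt die Geschwindigkeit: v(t) = -12·t^3 + 9·t^2 + 4·t - 2. Die Stammfunktion von der Geschwindigkeit ist die Position. Mit x(0) = 4 erhalten wir x(t) = -3·t^4 + 3·t^3 + 2·t^2 - 2·t + 4. Wir haben die Position x(t) = -3·t^4 + 3·t^3 + 2·t^2 - 2·t + 4. Durch Einsetzen von t = 4.755209045739512: x(4.755209045739512) = -1171.62124974923.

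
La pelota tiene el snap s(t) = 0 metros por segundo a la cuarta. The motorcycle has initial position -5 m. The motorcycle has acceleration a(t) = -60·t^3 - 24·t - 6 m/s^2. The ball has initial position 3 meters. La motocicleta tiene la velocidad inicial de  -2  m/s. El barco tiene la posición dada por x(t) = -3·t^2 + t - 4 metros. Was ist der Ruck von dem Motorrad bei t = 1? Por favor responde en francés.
En partant de l'accélération a(t) = -60·t^3 - 24·t - 6, nous prenons 1 dérivée. En dérivant l'accélération, nous obtenons le jerk: j(t) = -180·t^2 - 24. En utilisant j(t) = -180·t^2 - 24 et en substituant t = 1, nous trouvons j = -204.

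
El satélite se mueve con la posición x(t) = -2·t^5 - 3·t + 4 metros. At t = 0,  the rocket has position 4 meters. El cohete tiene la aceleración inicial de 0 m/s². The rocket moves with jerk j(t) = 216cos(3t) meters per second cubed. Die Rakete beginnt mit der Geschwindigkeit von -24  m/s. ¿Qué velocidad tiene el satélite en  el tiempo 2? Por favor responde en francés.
Pour résoudre ceci, nous devons prendre 1 dérivée de notre équation de la position x(t) = -2·t^5 - 3·t + 4. En prenant d/dt de x(t), nous trouvons v(t) = -10·t^4 - 3. De l'équation de la vitesse v(t) = -10·t^4 - 3, nous substituons t = 2 pour obtenir v = -163.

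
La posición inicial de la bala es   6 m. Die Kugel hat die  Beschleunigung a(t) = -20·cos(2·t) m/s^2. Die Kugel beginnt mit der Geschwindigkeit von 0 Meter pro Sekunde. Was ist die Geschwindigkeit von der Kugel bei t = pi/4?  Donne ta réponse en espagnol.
Necesitamos integrar nuestra ecuación de la aceleración a(t) = -20·cos(2·t) 1 vez. Integrando la aceleración y usando la condición inicial v(0) = 0, obtenemos v(t) = -10·sin(2·t). Usando v(t) = -10·sin(2·t) y sustituyendo t = pi/4, encontramos v = -10.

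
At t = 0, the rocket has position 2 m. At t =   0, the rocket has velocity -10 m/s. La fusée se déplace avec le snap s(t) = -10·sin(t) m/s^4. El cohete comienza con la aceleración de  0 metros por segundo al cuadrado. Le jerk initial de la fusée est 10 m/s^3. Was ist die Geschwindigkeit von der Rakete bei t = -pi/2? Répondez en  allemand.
Wir müssen unsere Gleichung für den Snap s(t) = -10·sin(t) 3-mal integrieren. Durch Integration von dem Snap und Verwendung der Anfangsbedingung j(0) = 10, erhalten wir j(t) = 10·cos(t). Die Stammfunktion von dem Ruck ist die Beschleunigung. Mit a(0) = 0 erhalten wir a(t) = 10·sin(t). Durch Integration von der Beschleunigung und Verwendung der Anfangsbedingung v(0) = -10, erhalten wir v(t) = -10·cos(t). Wir haben die Geschwindigkeit v(t) = -10·cos(t). Durch Einsetzen von t = -pi/2: v(-pi/2) = 0.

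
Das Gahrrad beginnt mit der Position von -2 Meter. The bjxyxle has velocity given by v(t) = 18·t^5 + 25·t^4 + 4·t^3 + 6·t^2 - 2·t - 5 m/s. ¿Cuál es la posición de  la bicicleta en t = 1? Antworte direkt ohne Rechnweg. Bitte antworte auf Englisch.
At t = 1, x = 3.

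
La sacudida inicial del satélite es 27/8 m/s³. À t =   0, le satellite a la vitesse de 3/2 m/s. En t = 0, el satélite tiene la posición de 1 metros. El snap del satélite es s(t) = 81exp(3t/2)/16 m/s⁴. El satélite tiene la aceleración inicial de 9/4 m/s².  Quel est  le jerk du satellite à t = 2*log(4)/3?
Nous devons trouver l'intégrale de notre équation du snap s(t) = 81·exp(3·t/2)/16 1 fois. La primitive du snap, avec j(0) = 27/8, donne le jerk: j(t) = 27·exp(3·t/2)/8. Nous avons le jerk j(t) = 27·exp(3·t/2)/8. En substituant t = 2*log(4)/3: j(2*log(4)/3) = 27/2.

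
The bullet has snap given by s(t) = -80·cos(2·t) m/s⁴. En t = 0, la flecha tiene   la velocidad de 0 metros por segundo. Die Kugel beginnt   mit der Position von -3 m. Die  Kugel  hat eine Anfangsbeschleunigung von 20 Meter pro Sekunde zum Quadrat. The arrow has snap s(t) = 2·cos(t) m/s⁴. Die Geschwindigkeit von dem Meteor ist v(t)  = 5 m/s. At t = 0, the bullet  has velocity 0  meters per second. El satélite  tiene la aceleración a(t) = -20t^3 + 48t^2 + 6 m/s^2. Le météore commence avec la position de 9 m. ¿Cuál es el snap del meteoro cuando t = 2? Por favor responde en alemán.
Um dies zu lösen, müssen wir 3 Ableitungen unserer Gleichung für die Geschwindigkeit v(t) = 5 nehmen. Die Ableitung von der Geschwindigkeit ergibt die Beschleunigung: a(t) = 0. Durch Ableiten von der Beschleunigung erhalten wir den Ruck: j(t) = 0. Durch Ableiten von dem Ruck erhalten wir den Snap: s(t) = 0. Aus der Gleichung für den Snap s(t) = 0, setzen wir t = 2 ein und erhalten s = 0.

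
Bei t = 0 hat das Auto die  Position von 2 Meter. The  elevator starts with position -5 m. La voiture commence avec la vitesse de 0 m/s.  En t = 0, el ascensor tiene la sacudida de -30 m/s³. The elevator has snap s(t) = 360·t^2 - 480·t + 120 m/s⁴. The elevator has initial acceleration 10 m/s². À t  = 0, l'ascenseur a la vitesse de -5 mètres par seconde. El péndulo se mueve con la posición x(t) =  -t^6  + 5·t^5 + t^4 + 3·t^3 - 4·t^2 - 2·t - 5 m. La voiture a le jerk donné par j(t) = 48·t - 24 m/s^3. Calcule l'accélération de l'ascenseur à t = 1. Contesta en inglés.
To find the answer, we compute 2 integrals of s(t) = 360·t^2 - 480·t + 120. The antiderivative of snap is jerk. Using j(0) = -30, we get j(t) = 120·t^3 - 240·t^2 + 120·t - 30. Integrating jerk and using the initial condition a(0) = 10, we get a(t) = 30·t^4 - 80·t^3 + 60·t^2 - 30·t + 10. From the given acceleration equation a(t) = 30·t^4 - 80·t^3 + 60·t^2 - 30·t + 10, we substitute t = 1 to get a = -10.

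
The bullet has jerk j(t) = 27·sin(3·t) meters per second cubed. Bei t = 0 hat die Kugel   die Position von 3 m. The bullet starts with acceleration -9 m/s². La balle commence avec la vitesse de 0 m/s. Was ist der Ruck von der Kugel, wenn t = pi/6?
Aus der Gleichung für den Ruck j(t) = 27·sin(3·t), setzen wir t = pi/6 ein und erhalten j = 27.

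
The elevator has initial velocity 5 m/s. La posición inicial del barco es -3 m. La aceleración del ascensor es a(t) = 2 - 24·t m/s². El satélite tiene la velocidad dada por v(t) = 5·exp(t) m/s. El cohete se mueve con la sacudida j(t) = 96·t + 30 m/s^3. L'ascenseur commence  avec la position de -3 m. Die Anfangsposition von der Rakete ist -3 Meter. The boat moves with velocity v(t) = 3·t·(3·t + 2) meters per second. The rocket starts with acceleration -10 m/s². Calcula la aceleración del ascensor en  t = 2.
Usando a(t) = 2 - 24·t y sustituyendo t = 2, encontramos a = -46.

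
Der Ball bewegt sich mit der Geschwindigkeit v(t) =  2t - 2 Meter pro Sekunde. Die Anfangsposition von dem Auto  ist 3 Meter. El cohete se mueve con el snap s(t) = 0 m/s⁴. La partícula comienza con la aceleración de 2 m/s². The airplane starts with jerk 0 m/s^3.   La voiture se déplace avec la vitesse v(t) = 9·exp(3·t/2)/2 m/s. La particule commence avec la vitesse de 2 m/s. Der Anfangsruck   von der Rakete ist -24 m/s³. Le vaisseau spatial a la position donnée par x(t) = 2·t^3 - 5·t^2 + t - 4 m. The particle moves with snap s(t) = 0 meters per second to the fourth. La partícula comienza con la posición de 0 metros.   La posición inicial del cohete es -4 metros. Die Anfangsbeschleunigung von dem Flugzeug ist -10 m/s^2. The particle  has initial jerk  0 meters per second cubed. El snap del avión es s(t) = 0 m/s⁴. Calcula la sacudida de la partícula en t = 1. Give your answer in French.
Nous devons trouver la primitive de notre équation du snap s(t) = 0 1 fois. En intégrant le snap et en utilisant la condition initiale j(0) = 0, nous obtenons j(t) = 0. Nous avons le jerk j(t) = 0. En substituant t = 1: j(1) = 0.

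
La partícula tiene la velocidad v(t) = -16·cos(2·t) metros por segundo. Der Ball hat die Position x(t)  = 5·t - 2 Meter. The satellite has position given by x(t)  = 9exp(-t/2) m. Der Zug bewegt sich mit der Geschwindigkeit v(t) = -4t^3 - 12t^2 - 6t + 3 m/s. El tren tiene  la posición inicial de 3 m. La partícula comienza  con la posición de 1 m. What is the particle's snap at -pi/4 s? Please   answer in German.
Um dies zu lösen, müssen wir 3 Ableitungen unserer Gleichung für die Geschwindigkeit v(t) = -16·cos(2·t) nehmen. Durch Ableiten von der Geschwindigkeit erhalten wir die Beschleunigung: a(t) = 32·sin(2·t). Mit d/dt von a(t) finden wir j(t) = 64·cos(2·t). Die Ableitung von dem Ruck ergibt den Snap: s(t) = -128·sin(2·t). Mit s(t) = -128·sin(2·t) und Einsetzen von t = -pi/4, finden wir s = 128.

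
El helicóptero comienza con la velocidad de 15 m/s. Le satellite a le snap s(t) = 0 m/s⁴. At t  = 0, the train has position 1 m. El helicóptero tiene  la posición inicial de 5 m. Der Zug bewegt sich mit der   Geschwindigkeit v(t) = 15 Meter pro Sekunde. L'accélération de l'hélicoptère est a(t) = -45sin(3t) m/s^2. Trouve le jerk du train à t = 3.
Pour résoudre ceci, nous devons prendre 2 dérivées de notre équation de la vitesse v(t) = 15. En dérivant la vitesse, nous obtenons l'accélération: a(t) = 0. La dérivée de l'accélération donne le jerk: j(t) = 0. De l'équation du jerk j(t) = 0, nous substituons t = 3 pour obtenir j = 0.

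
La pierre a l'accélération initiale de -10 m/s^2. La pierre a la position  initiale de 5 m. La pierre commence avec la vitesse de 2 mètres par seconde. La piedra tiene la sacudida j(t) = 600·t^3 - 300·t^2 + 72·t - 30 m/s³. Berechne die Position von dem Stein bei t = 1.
Wir müssen unsere Gleichung für den Ruck j(t) = 600·t^3 - 300·t^2 + 72·t - 30 3-mal integrieren. Durch Integration von dem Ruck und Verwendung der Anfangsbedingung a(0) = -10, erhalten wir a(t) = 150·t^4 - 100·t^3 + 36·t^2 - 30·t - 10. Die Stammfunktion von der Beschleunigung ist die Geschwindigkeit. Mit v(0) = 2 erhalten wir v(t) = 30·t^5 - 25·t^4 + 12·t^3 - 15·t^2 - 10·t + 2. Das Integral von der Geschwindigkeit, mit x(0) = 5, ergibt die Position: x(t) = 5·t^6 - 5·t^5 + 3·t^4 - 5·t^3 - 5·t^2 + 2·t + 5. Mit x(t) = 5·t^6 - 5·t^5 + 3·t^4 - 5·t^3 - 5·t^2 + 2·t + 5 und Einsetzen von t = 1, finden wir x = 0.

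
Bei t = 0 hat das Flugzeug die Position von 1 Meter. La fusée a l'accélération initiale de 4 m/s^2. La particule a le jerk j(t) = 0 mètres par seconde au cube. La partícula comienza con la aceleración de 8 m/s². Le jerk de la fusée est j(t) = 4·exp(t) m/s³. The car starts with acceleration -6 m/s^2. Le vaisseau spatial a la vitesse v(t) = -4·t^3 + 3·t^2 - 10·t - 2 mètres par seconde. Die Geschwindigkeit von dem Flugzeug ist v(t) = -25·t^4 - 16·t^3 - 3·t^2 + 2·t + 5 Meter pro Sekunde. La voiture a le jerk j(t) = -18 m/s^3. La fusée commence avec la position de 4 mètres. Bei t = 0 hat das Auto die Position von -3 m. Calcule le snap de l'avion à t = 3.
Pour résoudre ceci, nous devons prendre 3 dérivées de notre équation de la vitesse v(t) = -25·t^4 - 16·t^3 - 3·t^2 + 2·t + 5. En prenant d/dt de v(t), nous trouvons a(t) = -100·t^3 - 48·t^2 - 6·t + 2. En dérivant l'accélération, nous obtenons le jerk: j(t) = -300·t^2 - 96·t - 6. En dérivant le jerk, nous obtenons le snap: s(t) = -600·t - 96. Nous avons le snap s(t) = -600·t - 96. En substituant t = 3: s(3) = -1896.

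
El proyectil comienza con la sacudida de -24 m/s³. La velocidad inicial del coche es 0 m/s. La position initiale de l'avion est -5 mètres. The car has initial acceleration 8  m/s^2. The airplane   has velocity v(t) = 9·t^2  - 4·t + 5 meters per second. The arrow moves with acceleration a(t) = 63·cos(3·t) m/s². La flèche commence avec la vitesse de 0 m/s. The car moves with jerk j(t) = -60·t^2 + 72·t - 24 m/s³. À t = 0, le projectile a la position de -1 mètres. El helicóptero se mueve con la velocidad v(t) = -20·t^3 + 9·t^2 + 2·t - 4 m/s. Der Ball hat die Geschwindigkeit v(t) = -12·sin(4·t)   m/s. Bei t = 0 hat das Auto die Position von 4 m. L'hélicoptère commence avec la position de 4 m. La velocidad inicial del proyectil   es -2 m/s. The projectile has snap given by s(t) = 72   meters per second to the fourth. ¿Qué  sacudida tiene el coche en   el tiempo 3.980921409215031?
De la ecuación de la sacudida j(t) = -60·t^2 + 72·t - 24, sustituimos t = 3.980921409215031 para obtener j = -688.237774517313.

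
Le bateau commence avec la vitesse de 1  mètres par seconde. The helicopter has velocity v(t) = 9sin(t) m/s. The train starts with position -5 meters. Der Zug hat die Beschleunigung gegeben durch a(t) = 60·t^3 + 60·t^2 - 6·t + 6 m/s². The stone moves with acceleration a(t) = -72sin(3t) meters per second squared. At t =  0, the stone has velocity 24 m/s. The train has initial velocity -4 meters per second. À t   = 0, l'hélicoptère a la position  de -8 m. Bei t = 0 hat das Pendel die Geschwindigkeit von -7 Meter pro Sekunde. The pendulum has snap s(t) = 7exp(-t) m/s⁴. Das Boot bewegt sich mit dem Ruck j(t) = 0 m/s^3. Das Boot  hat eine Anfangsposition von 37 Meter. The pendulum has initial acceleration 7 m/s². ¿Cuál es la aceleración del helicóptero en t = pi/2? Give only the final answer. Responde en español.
La respuesta es 0.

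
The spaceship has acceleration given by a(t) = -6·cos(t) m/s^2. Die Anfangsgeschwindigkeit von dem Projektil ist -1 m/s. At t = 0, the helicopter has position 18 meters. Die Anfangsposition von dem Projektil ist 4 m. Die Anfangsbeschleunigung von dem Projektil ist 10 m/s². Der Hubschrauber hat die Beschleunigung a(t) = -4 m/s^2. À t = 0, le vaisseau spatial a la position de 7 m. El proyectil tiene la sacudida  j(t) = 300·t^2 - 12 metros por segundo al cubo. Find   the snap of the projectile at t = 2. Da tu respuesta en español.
Para resolver esto, necesitamos tomar 1 derivada de nuestra ecuación de la sacudida j(t) = 300·t^2 - 12. Tomando d/dt de j(t), encontramos s(t) = 600·t. Usando s(t) = 600·t y sustituyendo t = 2, encontramos s = 1200.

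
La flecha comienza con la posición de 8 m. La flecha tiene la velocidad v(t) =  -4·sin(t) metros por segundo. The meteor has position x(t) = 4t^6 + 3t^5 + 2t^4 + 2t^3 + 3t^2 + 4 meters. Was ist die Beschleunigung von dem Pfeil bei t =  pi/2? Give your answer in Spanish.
Debemos derivar nuestra ecuación de la velocidad v(t) = -4·sin(t) 1 vez. Tomando d/dt de v(t), encontramos a(t) = -4·cos(t). Usando a(t) = -4·cos(t) y sustituyendo t = pi/2, encontramos a = 0.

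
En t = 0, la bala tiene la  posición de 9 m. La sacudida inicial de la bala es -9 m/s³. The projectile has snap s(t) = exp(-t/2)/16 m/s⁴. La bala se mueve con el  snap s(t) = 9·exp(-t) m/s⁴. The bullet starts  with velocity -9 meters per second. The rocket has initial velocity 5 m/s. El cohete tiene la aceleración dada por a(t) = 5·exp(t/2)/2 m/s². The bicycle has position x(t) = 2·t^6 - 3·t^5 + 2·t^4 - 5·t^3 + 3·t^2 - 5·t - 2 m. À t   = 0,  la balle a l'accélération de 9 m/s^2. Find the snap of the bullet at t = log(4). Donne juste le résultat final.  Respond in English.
The snap at t = log(4) is s = 9/4.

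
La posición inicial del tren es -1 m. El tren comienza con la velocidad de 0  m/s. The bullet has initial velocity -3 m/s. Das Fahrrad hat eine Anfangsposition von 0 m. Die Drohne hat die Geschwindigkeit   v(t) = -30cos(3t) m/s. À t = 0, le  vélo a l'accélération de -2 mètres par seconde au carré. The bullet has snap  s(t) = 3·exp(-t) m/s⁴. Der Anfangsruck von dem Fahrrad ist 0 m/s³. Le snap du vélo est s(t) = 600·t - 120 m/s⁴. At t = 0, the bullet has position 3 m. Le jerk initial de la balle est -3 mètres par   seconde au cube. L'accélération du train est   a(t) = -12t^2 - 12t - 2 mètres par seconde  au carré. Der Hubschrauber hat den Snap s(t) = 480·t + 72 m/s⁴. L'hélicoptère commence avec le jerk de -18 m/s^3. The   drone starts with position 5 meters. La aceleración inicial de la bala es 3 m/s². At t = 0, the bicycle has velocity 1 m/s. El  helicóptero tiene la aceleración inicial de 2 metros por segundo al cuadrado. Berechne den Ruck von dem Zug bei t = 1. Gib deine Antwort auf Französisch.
En partant de l'accélération a(t) = -12·t^2 - 12·t - 2, nous prenons 1 dérivée. En dérivant l'accélération, nous obtenons le jerk: j(t) = -24·t - 12. De l'équation du jerk j(t) = -24·t - 12, nous substituons t = 1 pour obtenir j = -36.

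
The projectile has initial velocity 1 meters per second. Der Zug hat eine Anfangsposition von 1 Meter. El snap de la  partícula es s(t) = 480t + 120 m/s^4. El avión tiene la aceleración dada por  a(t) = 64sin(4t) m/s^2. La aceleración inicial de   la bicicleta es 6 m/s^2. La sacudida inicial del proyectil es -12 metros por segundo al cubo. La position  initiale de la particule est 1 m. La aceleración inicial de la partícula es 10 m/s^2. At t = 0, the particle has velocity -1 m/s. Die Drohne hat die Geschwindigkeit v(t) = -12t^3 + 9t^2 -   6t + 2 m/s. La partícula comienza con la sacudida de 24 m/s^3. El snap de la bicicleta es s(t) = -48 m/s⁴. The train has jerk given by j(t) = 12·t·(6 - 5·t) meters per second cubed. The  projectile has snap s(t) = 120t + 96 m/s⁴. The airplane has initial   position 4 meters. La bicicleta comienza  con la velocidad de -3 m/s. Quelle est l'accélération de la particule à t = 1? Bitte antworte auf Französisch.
Pour résoudre ceci, nous devons prendre 2 intégrales de notre équation du snap s(t) = 480·t + 120. La primitive du snap, avec j(0) = 24, donne le jerk: j(t) = 240·t^2 + 120·t + 24. La primitive du jerk, avec a(0) = 10, donne l'accélération: a(t) = 80·t^3 + 60·t^2 + 24·t + 10. En utilisant a(t) = 80·t^3 + 60·t^2 + 24·t + 10 et en substituant t = 1, nous trouvons a = 174.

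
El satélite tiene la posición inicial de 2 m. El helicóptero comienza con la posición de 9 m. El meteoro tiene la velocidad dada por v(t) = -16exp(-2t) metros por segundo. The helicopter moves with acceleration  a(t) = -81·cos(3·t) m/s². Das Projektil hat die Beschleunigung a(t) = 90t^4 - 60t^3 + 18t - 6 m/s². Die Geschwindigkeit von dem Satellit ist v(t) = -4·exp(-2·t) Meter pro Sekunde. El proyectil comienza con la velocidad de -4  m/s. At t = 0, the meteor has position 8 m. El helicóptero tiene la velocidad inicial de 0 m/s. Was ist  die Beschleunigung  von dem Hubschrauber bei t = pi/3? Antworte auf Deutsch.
Mit a(t) = -81·cos(3·t) und Einsetzen von t = pi/3, finden wir a = 81.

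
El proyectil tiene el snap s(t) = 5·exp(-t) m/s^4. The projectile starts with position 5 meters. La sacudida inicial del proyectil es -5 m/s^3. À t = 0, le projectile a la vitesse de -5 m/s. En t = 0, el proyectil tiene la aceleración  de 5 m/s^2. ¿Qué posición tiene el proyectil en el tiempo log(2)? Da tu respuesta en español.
Debemos encontrar la antiderivada de nuestra ecuación del snap s(t) = 5·exp(-t) 4 veces. Tomando ∫s(t)dt y aplicando j(0) = -5, encontramos j(t) = -5·exp(-t). La integral de la sacudida es la aceleración. Usando a(0) = 5, obtenemos a(t) = 5·exp(-t). Tomando ∫a(t)dt y aplicando v(0) = -5, encontramos v(t) = -5·exp(-t). Integrando la velocidad y usando la condición inicial x(0) = 5, obtenemos x(t) = 5·exp(-t). Usando x(t) = 5·exp(-t) y sustituyendo t = log(2), encontramos x = 5/2.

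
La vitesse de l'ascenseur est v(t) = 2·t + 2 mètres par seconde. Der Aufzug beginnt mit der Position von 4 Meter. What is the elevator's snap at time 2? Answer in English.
Starting from velocity v(t) = 2·t + 2, we take 3 derivatives. Taking d/dt of v(t), we find a(t) = 2. Taking d/dt of a(t), we find j(t) = 0. The derivative of jerk gives snap: s(t) = 0. From the given snap equation s(t) = 0, we substitute t = 2 to get s = 0.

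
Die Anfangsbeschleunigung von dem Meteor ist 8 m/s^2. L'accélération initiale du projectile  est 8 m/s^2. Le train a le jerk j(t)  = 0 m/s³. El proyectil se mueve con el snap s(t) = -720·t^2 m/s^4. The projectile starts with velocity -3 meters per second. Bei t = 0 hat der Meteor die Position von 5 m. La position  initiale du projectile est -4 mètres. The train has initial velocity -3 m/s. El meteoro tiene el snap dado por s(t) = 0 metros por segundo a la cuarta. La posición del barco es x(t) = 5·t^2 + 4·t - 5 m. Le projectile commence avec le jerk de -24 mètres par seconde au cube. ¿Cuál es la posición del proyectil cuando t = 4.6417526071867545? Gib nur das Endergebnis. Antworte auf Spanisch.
x(4.6417526071867545) = -20336.0185781202.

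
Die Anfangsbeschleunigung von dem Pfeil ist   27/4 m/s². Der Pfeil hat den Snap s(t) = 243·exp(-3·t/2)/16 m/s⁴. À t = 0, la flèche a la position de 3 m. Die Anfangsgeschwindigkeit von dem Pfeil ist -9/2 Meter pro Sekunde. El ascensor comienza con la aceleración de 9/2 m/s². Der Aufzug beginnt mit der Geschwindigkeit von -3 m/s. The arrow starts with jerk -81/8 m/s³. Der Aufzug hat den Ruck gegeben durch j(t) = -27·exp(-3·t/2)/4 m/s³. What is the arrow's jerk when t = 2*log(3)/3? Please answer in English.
To solve this, we need to take 1 antiderivative of our snap equation s(t) = 243·exp(-3·t/2)/16. Taking ∫s(t)dt and applying j(0) = -81/8, we find j(t) = -81·exp(-3·t/2)/8. Using j(t) = -81·exp(-3·t/2)/8 and substituting t = 2*log(3)/3, we find j = -27/8.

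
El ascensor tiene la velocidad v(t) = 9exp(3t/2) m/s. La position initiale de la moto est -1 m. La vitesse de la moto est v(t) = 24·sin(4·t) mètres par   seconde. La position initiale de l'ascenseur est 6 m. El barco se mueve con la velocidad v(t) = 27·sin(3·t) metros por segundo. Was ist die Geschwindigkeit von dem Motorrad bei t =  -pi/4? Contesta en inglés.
From the given velocity equation v(t) = 24·sin(4·t), we substitute t = -pi/4 to get v = 0.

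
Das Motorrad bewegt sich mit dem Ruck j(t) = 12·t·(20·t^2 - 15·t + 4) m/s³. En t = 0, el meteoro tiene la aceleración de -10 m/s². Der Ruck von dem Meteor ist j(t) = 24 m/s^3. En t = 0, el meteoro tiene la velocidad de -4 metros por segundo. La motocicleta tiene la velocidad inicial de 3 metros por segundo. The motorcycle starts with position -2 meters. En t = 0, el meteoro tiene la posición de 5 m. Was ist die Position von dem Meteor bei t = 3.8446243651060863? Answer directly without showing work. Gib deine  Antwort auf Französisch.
La réponse est 143.027490258003.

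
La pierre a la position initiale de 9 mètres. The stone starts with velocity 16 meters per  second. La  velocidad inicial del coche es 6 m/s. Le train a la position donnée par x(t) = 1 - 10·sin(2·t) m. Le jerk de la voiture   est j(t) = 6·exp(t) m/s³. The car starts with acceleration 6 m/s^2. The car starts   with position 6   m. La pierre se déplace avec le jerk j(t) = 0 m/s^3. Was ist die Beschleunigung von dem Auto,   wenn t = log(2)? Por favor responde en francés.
Nous devons trouver l'intégrale de notre équation du jerk j(t) = 6·exp(t) 1 fois. L'intégrale du jerk, avec a(0) = 6, donne l'accélération: a(t) = 6·exp(t). En utilisant a(t) = 6·exp(t) et en substituant t = log(2), nous trouvons a = 12.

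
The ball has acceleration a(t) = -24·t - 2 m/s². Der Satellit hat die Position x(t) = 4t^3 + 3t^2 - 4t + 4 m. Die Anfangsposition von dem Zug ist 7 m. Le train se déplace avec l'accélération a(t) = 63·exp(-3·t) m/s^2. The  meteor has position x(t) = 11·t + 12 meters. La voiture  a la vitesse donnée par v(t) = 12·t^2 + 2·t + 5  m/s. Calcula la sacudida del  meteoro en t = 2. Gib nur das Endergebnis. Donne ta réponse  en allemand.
Der Ruck bei t = 2 ist j = 0.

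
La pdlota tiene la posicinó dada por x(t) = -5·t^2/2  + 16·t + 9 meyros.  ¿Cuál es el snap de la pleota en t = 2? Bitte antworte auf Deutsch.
Wir müssen unsere Gleichung für die Position x(t) = -5·t^2/2 + 16·t + 9 4-mal ableiten. Die Ableitung von der Position ergibt die Geschwindigkeit: v(t) = 16 - 5·t. Durch Ableiten von der Geschwindigkeit erhalten wir die Beschleunigung: a(t) = -5. Die Ableitung von der Beschleunigung ergibt den Ruck: j(t) = 0. Die Ableitung von dem Ruck ergibt den Snap: s(t) = 0. Mit s(t) = 0 und Einsetzen von t = 2, finden wir s = 0.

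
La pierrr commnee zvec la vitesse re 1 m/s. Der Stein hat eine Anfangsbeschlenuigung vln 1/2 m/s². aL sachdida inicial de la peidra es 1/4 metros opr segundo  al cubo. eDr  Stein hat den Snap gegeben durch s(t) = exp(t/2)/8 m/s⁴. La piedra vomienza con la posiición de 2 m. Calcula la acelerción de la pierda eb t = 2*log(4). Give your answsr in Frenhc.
Pour résoudre ceci, nous devons prendre 2 primitives de notre équation du snap s(t) = exp(t/2)/8. En prenant ∫s(t)dt et en appliquant j(0) = 1/4, nous trouvons j(t) = exp(t/2)/4. La primitive du jerk est l'accélération. En utilisant a(0) = 1/2, nous obtenons a(t) = exp(t/2)/2. De l'équation de l'accélération a(t) = exp(t/2)/2, nous substituons t = 2*log(4) pour obtenir a = 2.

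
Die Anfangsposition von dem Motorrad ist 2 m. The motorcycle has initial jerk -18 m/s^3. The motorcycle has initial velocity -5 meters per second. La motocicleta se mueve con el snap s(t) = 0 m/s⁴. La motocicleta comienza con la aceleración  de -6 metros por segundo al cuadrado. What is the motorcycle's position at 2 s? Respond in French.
En partant du snap s(t) = 0, nous prenons 4 primitives. En prenant ∫s(t)dt et en appliquant j(0) = -18, nous trouvons j(t) = -18. En intégrant le jerk et en utilisant la condition initiale a(0) = -6, nous obtenons a(t) = -18·t - 6. En prenant ∫a(t)dt et en appliquant v(0) = -5, nous trouvons v(t) = -9·t^2 - 6·t - 5. En prenant ∫v(t)dt et en appliquant x(0) = 2, nous trouvons x(t) = -3·t^3 - 3·t^2 - 5·t + 2. Nous avons la position x(t) = -3·t^3 - 3·t^2 - 5·t + 2. En substituant t = 2: x(2) = -44.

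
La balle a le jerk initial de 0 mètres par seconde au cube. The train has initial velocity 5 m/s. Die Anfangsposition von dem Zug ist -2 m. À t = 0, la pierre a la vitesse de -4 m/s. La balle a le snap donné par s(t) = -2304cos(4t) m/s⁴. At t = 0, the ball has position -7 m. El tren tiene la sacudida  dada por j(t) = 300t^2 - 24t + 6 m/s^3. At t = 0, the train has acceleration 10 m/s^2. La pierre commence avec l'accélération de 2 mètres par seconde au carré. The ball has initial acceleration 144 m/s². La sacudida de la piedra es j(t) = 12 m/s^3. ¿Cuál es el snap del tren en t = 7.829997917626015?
Para resolver esto, necesitamos tomar 1 derivada de nuestra ecuación de la sacudida j(t) = 300·t^2 - 24·t + 6. Tomando d/dt de j(t), encontramos s(t) = 600·t - 24. Tenemos el snap s(t) = 600·t - 24. Sustituyendo t = 7.829997917626015: s(7.829997917626015) = 4673.99875057561.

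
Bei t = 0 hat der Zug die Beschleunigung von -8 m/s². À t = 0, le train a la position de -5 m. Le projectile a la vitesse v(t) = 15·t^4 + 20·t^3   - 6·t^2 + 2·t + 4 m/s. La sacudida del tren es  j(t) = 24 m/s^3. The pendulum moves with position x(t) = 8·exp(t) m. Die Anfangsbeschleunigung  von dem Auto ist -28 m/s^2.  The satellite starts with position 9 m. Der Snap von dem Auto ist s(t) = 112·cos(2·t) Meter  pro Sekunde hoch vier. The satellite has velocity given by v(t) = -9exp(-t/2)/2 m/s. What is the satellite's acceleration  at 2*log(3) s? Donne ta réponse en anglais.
We must differentiate our velocity equation v(t) = -9·exp(-t/2)/2 1 time. Taking d/dt of v(t), we find a(t) = 9·exp(-t/2)/4. From the given acceleration equation a(t) = 9·exp(-t/2)/4, we substitute t = 2*log(3) to get a = 3/4.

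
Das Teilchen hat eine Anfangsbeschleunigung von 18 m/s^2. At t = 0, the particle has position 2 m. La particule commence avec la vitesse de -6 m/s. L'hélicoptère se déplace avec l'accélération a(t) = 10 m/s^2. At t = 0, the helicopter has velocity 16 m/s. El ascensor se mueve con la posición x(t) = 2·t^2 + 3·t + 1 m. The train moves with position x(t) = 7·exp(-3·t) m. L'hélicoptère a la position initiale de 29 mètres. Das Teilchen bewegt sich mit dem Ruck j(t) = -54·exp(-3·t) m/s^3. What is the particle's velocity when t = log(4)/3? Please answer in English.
Starting from jerk j(t) = -54·exp(-3·t), we take 2 antiderivatives. The integral of jerk is acceleration. Using a(0) = 18, we get a(t) = 18·exp(-3·t). Integrating acceleration and using the initial condition v(0) = -6, we get v(t) = -6·exp(-3·t). Using v(t) = -6·exp(-3·t) and substituting t = log(4)/3, we find v = -3/2.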